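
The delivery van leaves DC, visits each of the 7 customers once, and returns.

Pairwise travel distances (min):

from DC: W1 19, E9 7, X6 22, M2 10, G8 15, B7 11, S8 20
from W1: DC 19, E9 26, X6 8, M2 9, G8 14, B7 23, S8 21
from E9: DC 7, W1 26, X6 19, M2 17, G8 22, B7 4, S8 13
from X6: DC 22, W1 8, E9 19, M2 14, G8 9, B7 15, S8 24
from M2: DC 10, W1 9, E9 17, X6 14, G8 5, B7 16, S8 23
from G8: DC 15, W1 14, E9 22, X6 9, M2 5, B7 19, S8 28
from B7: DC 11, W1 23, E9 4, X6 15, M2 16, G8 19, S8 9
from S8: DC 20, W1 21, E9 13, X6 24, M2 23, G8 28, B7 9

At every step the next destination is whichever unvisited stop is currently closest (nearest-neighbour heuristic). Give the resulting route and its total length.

Total distance 73 min via the nearest-neighbour route DC → E9 → B7 → S8 → W1 → X6 → G8 → M2 → DC.

DC → [E9:7 / M2:10 / B7:11 / G8:15 / W1:19 / S8:20 / X6:22] → E9 (7)
E9 → [B7:4 / S8:13 / M2:17 / X6:19 / G8:22 / W1:26] → B7 (4)
B7 → [S8:9 / X6:15 / M2:16 / G8:19 / W1:23] → S8 (9)
S8 → [W1:21 / M2:23 / X6:24 / G8:28] → W1 (21)
W1 → [X6:8 / M2:9 / G8:14] → X6 (8)
X6 → [G8:9 / M2:14] → G8 (9)
G8 → [M2:5] → M2 (5)
Return M2→DC: 10.
Total = 7 + 4 + 9 + 21 + 8 + 9 + 5 + 10 = 73.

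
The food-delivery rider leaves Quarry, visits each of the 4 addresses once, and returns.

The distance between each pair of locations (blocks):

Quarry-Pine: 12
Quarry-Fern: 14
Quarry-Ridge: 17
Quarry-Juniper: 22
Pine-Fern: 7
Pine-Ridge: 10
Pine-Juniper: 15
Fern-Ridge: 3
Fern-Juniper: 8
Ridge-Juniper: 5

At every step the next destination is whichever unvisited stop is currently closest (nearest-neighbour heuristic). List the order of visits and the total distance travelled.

At Quarry the remaining stops are Pine 12, Fern 14, Ridge 17, Juniper 22; go to Pine.
At Pine the remaining stops are Fern 7, Ridge 10, Juniper 15; go to Fern.
At Fern the remaining stops are Ridge 3, Juniper 8; go to Ridge.
At Ridge the remaining stops are Juniper 5; go to Juniper.
Return Juniper→Quarry: 22.
Total = 12 + 7 + 3 + 5 + 22 = 49.

Nearest-neighbour total = 49 blocks; route Quarry → Pine → Fern → Ridge → Juniper → Quarry.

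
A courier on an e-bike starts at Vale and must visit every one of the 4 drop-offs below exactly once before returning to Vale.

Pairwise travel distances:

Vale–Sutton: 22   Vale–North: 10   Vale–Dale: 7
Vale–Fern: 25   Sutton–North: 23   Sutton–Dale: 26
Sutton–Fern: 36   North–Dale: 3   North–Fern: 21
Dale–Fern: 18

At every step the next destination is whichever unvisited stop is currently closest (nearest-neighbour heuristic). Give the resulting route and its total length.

Nearest-neighbour total = 89; route Vale → Dale → North → Fern → Sutton → Vale.

From Vale: distances to unvisited — Dale=7, North=10, Sutton=22, Fern=25. Nearest is Dale (7).
From Dale: distances to unvisited — North=3, Fern=18, Sutton=26. Nearest is North (3).
From North: distances to unvisited — Fern=21, Sutton=23. Nearest is Fern (21).
From Fern: distances to unvisited — Sutton=36. Nearest is Sutton (36).
Return Sutton→Vale: 22.
Total = 7 + 3 + 21 + 36 + 22 = 89.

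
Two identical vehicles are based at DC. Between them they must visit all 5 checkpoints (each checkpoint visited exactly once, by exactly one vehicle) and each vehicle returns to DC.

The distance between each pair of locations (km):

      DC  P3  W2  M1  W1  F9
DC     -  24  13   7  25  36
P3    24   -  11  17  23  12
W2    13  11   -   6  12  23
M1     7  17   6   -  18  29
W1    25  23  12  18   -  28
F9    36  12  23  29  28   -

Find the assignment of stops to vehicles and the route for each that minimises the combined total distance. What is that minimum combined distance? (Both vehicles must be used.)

103 km — the smallest possible combined total.

Check every non-empty split of the stops between the two vehicles; for each half take its own optimal tour:
  {P3} + {W2, M1, W1, F9}: 48 + 89 = 137
  {W2} + {P3, M1, W1, F9}: 26 + 89 = 115
  {P3, W2} + {M1, W1, F9}: 48 + 89 = 137
  {M1} + {P3, W2, W1, F9}: 14 + 89 = 103
  {P3, M1} + {W2, W1, F9}: 48 + 89 = 137
  {W2, M1} + {P3, W1, F9}: 26 + 89 = 115
  … (15 splits in total)
Best: vehicle 1 DC → M1 → DC = 14; vehicle 2 DC → P3 → F9 → W1 → W2 → DC = 89; combined 103.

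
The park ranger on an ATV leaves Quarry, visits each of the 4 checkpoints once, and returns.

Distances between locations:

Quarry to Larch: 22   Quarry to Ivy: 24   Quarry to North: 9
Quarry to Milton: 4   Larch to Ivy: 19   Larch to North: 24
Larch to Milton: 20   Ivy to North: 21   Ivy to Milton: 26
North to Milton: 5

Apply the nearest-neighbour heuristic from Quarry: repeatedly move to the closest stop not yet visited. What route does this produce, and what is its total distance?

71 along Quarry → Milton → North → Ivy → Larch → Quarry.

Quarry → [Milton:4 / North:9 / Larch:22 / Ivy:24] → Milton (4)
Milton → [North:5 / Larch:20 / Ivy:26] → North (5)
North → [Ivy:21 / Larch:24] → Ivy (21)
Ivy → [Larch:19] → Larch (19)
Return Larch→Quarry: 22.
Total = 4 + 5 + 21 + 19 + 22 = 71.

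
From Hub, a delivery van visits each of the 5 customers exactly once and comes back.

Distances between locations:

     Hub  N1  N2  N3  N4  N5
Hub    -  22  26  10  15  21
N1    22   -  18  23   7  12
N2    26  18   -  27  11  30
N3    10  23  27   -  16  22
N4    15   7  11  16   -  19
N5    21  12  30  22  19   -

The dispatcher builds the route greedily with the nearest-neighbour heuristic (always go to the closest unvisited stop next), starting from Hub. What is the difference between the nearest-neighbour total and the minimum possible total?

Excess over optimum: 13.

Hub: N3=10, N4=15, N5=21, N1=22, N2=26 ⇒ N3
N3: N4=16, N5=22, N1=23, N2=27 ⇒ N4
N4: N1=7, N2=11, N5=19 ⇒ N1
N1: N5=12, N2=18 ⇒ N5
N5: N2=30 ⇒ N2
NN route Hub → N3 → N4 → N1 → N5 → N2 → Hub costs 101.
Optimal: Hub → N2 → N4 → N1 → N5 → N3 → Hub costs 88 (by enumerating all 60 distinct tours).
Excess = 101 − 88 = 13.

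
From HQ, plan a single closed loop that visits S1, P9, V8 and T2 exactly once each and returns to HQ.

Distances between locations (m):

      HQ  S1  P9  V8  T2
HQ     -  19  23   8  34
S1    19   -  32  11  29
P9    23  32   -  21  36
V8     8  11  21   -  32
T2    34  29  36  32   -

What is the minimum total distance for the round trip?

There are 12 distinct closed tours to check (reversals are equivalent).
HQ - S1 - P9 - V8 - T2 - HQ: 19+32+21+32+34 = 138
HQ - S1 - P9 - T2 - V8 - HQ: 19+32+36+32+8 = 127
HQ - S1 - V8 - P9 - T2 - HQ: 19+11+21+36+34 = 121
HQ - S1 - V8 - T2 - P9 - HQ: 19+11+32+36+23 = 121
HQ - S1 - T2 - P9 - V8 - HQ: 19+29+36+21+8 = 113
HQ - S1 - T2 - V8 - P9 - HQ: 19+29+32+21+23 = 124
HQ - P9 - S1 - V8 - T2 - HQ: 23+32+11+32+34 = 132
HQ - P9 - S1 - T2 - V8 - HQ: 23+32+29+32+8 = 124
HQ - P9 - V8 - S1 - T2 - HQ: 23+21+11+29+34 = 118
HQ - P9 - T2 - S1 - V8 - HQ: 23+36+29+11+8 = 107
HQ - V8 - S1 - P9 - T2 - HQ: 8+11+32+36+34 = 121
HQ - V8 - P9 - S1 - T2 - HQ: 8+21+32+29+34 = 124
The minimum is 107.
One optimal route: HQ → P9 → T2 → S1 → V8 → HQ (or its reverse).

Minimum total distance: 107 m.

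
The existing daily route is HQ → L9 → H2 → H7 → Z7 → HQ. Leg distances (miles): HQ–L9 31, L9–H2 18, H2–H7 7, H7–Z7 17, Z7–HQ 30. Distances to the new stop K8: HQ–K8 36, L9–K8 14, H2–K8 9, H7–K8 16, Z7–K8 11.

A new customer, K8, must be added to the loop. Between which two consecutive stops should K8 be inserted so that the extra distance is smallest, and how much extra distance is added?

Insertion cost between consecutive stops i–j is d(i,K8) + d(K8,j) − d(i,j):
  between HQ and L9: 36 + 14 − 31 = 19
  between L9 and H2: 14 + 9 − 18 = 5
  between H2 and H7: 9 + 16 − 7 = 18
  between H7 and Z7: 16 + 11 − 17 = 10
  between Z7 and HQ: 11 + 36 − 30 = 17
Cheapest insertion is between L9 and H2, adding 5.
New total = 103 + 5 = 108.

+5 miles — insert K8 between L9 and H2.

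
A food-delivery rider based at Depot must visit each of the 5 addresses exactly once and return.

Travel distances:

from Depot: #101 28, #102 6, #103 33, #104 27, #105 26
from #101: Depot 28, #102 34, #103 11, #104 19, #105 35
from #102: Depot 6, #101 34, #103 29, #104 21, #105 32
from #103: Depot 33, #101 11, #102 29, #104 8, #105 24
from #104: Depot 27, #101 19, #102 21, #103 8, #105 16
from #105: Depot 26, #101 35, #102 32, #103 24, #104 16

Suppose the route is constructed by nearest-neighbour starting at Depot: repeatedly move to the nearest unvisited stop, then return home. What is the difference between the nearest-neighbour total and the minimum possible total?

Excess over optimum: 6.

From Depot: #102=6, #105=26, #104=27, #101=28, #103=33 → choose #102 (6).
From #102: #104=21, #103=29, #105=32, #101=34 → choose #104 (21).
From #104: #103=8, #105=16, #101=19 → choose #103 (8).
From #103: #101=11, #105=24 → choose #101 (11).
From #101: #105=35 → choose #105 (35).
NN route Depot → #102 → #104 → #103 → #101 → #105 → Depot costs 107.
Optimal: Depot → #101 → #103 → #104 → #105 → #102 → Depot costs 101 (by enumerating all 60 distinct tours).
Excess = 107 − 101 = 6.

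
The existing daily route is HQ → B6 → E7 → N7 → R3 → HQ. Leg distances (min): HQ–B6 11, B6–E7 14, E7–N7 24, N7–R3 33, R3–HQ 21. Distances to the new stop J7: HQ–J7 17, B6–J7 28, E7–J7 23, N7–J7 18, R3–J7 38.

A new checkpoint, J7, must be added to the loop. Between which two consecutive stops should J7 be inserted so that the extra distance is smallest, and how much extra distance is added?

Adding 17 min by placing J7 on the E7–N7 leg.

Insertion cost between consecutive stops i–j is d(i,J7) + d(J7,j) − d(i,j):
  between HQ and B6: 17 + 28 − 11 = 34
  between B6 and E7: 28 + 23 − 14 = 37
  between E7 and N7: 23 + 18 − 24 = 17
  between N7 and R3: 18 + 38 − 33 = 23
  between R3 and HQ: 38 + 17 − 21 = 34
Cheapest insertion is between E7 and N7, adding 17.
New total = 103 + 17 = 120.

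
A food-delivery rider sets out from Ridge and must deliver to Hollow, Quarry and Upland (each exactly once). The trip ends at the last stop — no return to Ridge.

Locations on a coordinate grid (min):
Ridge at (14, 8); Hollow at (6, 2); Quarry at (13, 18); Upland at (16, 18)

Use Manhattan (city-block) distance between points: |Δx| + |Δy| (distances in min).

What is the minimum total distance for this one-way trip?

Shortest open route: 38 min.

There are 3! = 6 possible orderings.
Ridge→Hollow→Quarry→Upland: 14+23+3 = 40
Ridge→Hollow→Upland→Quarry: 14+26+3 = 43
Ridge→Quarry→Hollow→Upland: 11+23+26 = 60
Ridge→Quarry→Upland→Hollow: 11+3+26 = 40
Ridge→Upland→Hollow→Quarry: 12+26+23 = 61
Ridge→Upland→Quarry→Hollow: 12+3+23 = 38
The minimum is 38.
One shortest path: Ridge → Upland → Quarry → Hollow.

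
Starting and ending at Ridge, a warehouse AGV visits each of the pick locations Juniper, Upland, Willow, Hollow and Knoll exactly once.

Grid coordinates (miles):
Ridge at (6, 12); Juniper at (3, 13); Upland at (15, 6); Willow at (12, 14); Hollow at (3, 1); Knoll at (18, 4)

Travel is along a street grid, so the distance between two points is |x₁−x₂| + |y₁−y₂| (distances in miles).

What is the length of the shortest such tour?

There are 60 distinct closed tours to check (reversals are equivalent).
Ridge-Juniper-Upland-Willow-Hollow-Knoll-Ridge: 4+19+11+22+18+20 = 94
Ridge-Juniper-Upland-Willow-Knoll-Hollow-Ridge: 4+19+11+16+18+14 = 82
Ridge-Juniper-Upland-Hollow-Willow-Knoll-Ridge: 4+19+17+22+16+20 = 98
Ridge-Juniper-Upland-Hollow-Knoll-Willow-Ridge: 4+19+17+18+16+8 = 82
Ridge-Juniper-Upland-Knoll-Willow-Hollow-Ridge: 4+19+5+16+22+14 = 80
Ridge-Juniper-Upland-Knoll-Hollow-Willow-Ridge: 4+19+5+18+22+8 = 76
Ridge-Juniper-Willow-Upland-Hollow-Knoll-Ridge: 4+10+11+17+18+20 = 80
Ridge-Juniper-Willow-Upland-Knoll-Hollow-Ridge: 4+10+11+5+18+14 = 62
Ridge-Juniper-Willow-Hollow-Upland-Knoll-Ridge: 4+10+22+17+5+20 = 78
Ridge-Juniper-Willow-Hollow-Knoll-Upland-Ridge: 4+10+22+18+5+15 = 74
Ridge-Juniper-Willow-Knoll-Upland-Hollow-Ridge: 4+10+16+5+17+14 = 66
Ridge-Juniper-Willow-Knoll-Hollow-Upland-Ridge: 4+10+16+18+17+15 = 80
Ridge-Juniper-Hollow-Upland-Willow-Knoll-Ridge: 4+12+17+11+16+20 = 80
Ridge-Juniper-Hollow-Upland-Knoll-Willow-Ridge: 4+12+17+5+16+8 = 62
… (46 more)
Ridge-Juniper-Hollow-Knoll-Upland-Willow-Ridge: 4+12+18+5+11+8 = 58  ← best
The minimum is 58.
One optimal route: Ridge → Juniper → Hollow → Knoll → Upland → Willow → Ridge (or its reverse).

Minimum total distance: 58 miles.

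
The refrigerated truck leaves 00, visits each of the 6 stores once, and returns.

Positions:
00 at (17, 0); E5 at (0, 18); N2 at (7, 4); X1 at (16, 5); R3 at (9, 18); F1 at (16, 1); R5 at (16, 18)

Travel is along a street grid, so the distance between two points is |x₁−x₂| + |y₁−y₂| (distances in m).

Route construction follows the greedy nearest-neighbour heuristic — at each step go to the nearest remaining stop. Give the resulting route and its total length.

At 00 the remaining stops are F1 2, X1 6, N2 14, R5 19, R3 26, E5 35; go to F1.
At F1 the remaining stops are X1 4, N2 12, R5 17, R3 24, E5 33; go to X1.
At X1 the remaining stops are N2 10, R5 13, R3 20, E5 29; go to N2.
At N2 the remaining stops are R3 16, E5 21, R5 23; go to R3.
At R3 the remaining stops are R5 7, E5 9; go to R5.
At R5 the remaining stops are E5 16; go to E5.
Return E5→00: 35.
Total = 2 + 4 + 10 + 16 + 7 + 16 + 35 = 90.

90 m along 00 → F1 → X1 → N2 → R3 → R5 → E5 → 00.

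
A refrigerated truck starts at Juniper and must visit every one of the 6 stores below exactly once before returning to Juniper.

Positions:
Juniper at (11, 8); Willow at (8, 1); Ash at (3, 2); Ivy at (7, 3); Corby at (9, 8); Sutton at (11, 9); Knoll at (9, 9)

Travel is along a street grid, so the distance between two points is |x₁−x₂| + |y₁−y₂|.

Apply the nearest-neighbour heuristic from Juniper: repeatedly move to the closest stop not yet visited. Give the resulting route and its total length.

Total distance 34 via the nearest-neighbour route Juniper → Sutton → Knoll → Corby → Ivy → Willow → Ash → Juniper.

From Juniper: distances to unvisited — Sutton=1, Corby=2, Knoll=3, Ivy=9, Willow=10, Ash=14. Nearest is Sutton (1).
From Sutton: distances to unvisited — Knoll=2, Corby=3, Ivy=10, Willow=11, Ash=15. Nearest is Knoll (2).
From Knoll: distances to unvisited — Corby=1, Ivy=8, Willow=9, Ash=13. Nearest is Corby (1).
From Corby: distances to unvisited — Ivy=7, Willow=8, Ash=12. Nearest is Ivy (7).
From Ivy: distances to unvisited — Willow=3, Ash=5. Nearest is Willow (3).
From Willow: distances to unvisited — Ash=6. Nearest is Ash (6).
Return Ash→Juniper: 14.
Total = 1 + 2 + 1 + 7 + 3 + 6 + 14 = 34.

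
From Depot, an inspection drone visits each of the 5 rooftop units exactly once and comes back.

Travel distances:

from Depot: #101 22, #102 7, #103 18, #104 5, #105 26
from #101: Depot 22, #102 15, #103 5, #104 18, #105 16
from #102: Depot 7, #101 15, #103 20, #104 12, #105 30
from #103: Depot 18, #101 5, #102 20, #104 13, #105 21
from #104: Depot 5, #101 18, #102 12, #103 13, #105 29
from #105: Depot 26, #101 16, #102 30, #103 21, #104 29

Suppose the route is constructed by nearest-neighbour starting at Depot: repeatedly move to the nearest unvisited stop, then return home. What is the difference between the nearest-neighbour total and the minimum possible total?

8 longer than the optimal tour.

Depot: #104=5, #102=7, #103=18, #101=22, #105=26 ⇒ #104
#104: #102=12, #103=13, #101=18, #105=29 ⇒ #102
#102: #101=15, #103=20, #105=30 ⇒ #101
#101: #103=5, #105=16 ⇒ #103
#103: #105=21 ⇒ #105
NN route Depot → #104 → #102 → #101 → #103 → #105 → Depot costs 84.
Optimal: Depot → #102 → #105 → #101 → #103 → #104 → Depot costs 76 (by enumerating all 60 distinct tours).
Excess = 84 − 76 = 8.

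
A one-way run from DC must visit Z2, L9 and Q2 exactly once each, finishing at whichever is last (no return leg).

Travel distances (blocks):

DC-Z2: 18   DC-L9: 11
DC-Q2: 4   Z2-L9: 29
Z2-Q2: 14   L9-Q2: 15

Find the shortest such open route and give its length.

Shortest open route: 40 blocks.

There are 3! = 6 possible orderings.
DC→Z2→L9→Q2: 18+29+15 = 62
DC→Z2→Q2→L9: 18+14+15 = 47
DC→L9→Z2→Q2: 11+29+14 = 54
DC→L9→Q2→Z2: 11+15+14 = 40
DC→Q2→Z2→L9: 4+14+29 = 47
DC→Q2→L9→Z2: 4+15+29 = 48
The minimum is 40.
One shortest path: DC → L9 → Q2 → Z2.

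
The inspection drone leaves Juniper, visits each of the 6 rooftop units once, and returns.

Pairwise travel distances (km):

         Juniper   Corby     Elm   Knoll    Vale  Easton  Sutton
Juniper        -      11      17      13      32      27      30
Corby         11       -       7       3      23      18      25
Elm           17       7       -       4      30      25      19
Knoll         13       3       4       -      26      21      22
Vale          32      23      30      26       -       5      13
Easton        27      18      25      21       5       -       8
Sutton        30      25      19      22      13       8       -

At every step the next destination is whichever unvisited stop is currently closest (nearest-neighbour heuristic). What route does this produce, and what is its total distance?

At Juniper the remaining stops are Corby 11, Knoll 13, Elm 17, Easton 27, Sutton 30, Vale 32; go to Corby.
At Corby the remaining stops are Knoll 3, Elm 7, Easton 18, Vale 23, Sutton 25; go to Knoll.
At Knoll the remaining stops are Elm 4, Easton 21, Sutton 22, Vale 26; go to Elm.
At Elm the remaining stops are Sutton 19, Easton 25, Vale 30; go to Sutton.
At Sutton the remaining stops are Easton 8, Vale 13; go to Easton.
At Easton the remaining stops are Vale 5; go to Vale.
Return Vale→Juniper: 32.
Total = 11 + 3 + 4 + 19 + 8 + 5 + 32 = 82.

Nearest-neighbour total = 82 km; route Juniper → Corby → Knoll → Elm → Sutton → Easton → Vale → Juniper.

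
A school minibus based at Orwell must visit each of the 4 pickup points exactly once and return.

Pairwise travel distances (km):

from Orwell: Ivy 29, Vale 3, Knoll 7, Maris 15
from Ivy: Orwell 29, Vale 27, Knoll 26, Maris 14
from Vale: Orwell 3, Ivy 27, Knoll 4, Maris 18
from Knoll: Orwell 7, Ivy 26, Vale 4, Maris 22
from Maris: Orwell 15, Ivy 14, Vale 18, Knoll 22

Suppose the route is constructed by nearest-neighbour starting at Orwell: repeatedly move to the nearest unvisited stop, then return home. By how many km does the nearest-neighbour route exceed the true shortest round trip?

10 km longer than the optimal tour.

Orwell: Vale=3, Knoll=7, Maris=15, Ivy=29 ⇒ Vale
Vale: Knoll=4, Maris=18, Ivy=27 ⇒ Knoll
Knoll: Maris=22, Ivy=26 ⇒ Maris
Maris: Ivy=14 ⇒ Ivy
NN route Orwell → Vale → Knoll → Maris → Ivy → Orwell costs 72.
Optimal: Orwell → Vale → Knoll → Ivy → Maris → Orwell costs 62 (by enumerating all 12 distinct tours).
Excess = 72 − 62 = 10.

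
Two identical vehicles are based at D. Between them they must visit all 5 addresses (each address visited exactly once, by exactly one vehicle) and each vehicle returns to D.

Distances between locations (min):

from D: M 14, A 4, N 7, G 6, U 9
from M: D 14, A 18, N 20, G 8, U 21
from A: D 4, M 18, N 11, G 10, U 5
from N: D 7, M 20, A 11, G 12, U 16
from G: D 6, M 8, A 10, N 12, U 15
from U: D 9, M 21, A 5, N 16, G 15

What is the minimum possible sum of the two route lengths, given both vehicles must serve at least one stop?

58 min — the smallest possible combined total.

There are 2^4 − 1 = 15 ways to divide the 5 stops into two non-empty groups. For each, the best each vehicle can do is its own shortest tour through its group:
  {M} + {A, N, G, U}: 28 + 43 = 71
  {A} + {M, N, G, U}: 8 + 57 = 65
  {M, A} + {N, G, U}: 36 + 43 = 79
  {N} + {M, A, G, U}: 14 + 44 = 58
  {M, N} + {A, G, U}: 41 + 30 = 71
  {A, N} + {M, G, U}: 22 + 44 = 66
  … (15 splits in total)
Best: vehicle 1 D → N → D = 14; vehicle 2 D → A → U → M → G → D = 44; combined 58.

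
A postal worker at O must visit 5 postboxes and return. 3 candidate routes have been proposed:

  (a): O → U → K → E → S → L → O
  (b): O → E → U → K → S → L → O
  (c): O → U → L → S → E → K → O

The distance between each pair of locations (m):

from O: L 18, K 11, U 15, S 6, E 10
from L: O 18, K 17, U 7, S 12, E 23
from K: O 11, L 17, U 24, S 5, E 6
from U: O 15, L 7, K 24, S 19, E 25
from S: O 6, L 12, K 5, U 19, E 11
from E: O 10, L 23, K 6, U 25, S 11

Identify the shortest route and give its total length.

62 m — (c) is the shortest.

(a): 15 + 24 + 6 + 11 + 12 + 18 = 86
(b): 10 + 25 + 24 + 5 + 12 + 18 = 94
(c): 15 + 7 + 12 + 11 + 6 + 11 = 62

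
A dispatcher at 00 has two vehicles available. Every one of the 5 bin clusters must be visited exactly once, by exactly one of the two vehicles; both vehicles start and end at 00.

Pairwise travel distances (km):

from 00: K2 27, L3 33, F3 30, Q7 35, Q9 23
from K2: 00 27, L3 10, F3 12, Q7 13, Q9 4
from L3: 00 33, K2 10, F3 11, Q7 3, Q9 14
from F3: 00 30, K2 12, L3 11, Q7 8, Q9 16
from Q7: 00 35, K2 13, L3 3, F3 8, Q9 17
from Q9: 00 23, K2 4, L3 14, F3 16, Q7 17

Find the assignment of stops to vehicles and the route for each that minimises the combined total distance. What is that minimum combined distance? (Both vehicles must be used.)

There are 2^4 − 1 = 15 ways to divide the 5 stops into two non-empty groups. For each, the best each vehicle can do is its own shortest tour through its group:
  {K2} + {L3, F3, Q7, Q9}: 54 + 78 = 132
  {L3} + {K2, F3, Q7, Q9}: 66 + 78 = 144
  {K2, L3} + {F3, Q7, Q9}: 70 + 78 = 148
  {F3} + {K2, L3, Q7, Q9}: 60 + 75 = 135
  {K2, F3} + {L3, Q7, Q9}: 69 + 75 = 144
  {L3, F3} + {K2, Q7, Q9}: 74 + 75 = 149
  … (15 splits in total)
  {K2, L3, F3, Q7} + {Q9}: 78 + 46 = 124  ← best
Best: vehicle 1 00 → K2 → L3 → Q7 → F3 → 00 = 78; vehicle 2 00 → Q9 → 00 = 46; combined 124.

124 km — the smallest possible combined total.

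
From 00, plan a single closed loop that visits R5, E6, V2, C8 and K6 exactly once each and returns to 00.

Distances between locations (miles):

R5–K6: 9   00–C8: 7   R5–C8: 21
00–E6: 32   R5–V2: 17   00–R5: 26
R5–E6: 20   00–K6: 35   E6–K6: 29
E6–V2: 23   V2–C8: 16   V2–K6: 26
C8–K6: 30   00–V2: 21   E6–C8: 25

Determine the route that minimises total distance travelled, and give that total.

Shortest round trip = 108 miles.

There are 60 distinct closed tours to check (reversals are equivalent).
00 - R5 - E6 - V2 - C8 - K6 - 00: 26+20+23+16+30+35 = 150
00 - R5 - E6 - V2 - K6 - C8 - 00: 26+20+23+26+30+7 = 132
00 - R5 - E6 - C8 - V2 - K6 - 00: 26+20+25+16+26+35 = 148
00 - R5 - E6 - C8 - K6 - V2 - 00: 26+20+25+30+26+21 = 148
00 - R5 - E6 - K6 - V2 - C8 - 00: 26+20+29+26+16+7 = 124
00 - R5 - E6 - K6 - C8 - V2 - 00: 26+20+29+30+16+21 = 142
00 - R5 - V2 - E6 - C8 - K6 - 00: 26+17+23+25+30+35 = 156
00 - R5 - V2 - E6 - K6 - C8 - 00: 26+17+23+29+30+7 = 132
00 - R5 - V2 - C8 - E6 - K6 - 00: 26+17+16+25+29+35 = 148
00 - R5 - V2 - C8 - K6 - E6 - 00: 26+17+16+30+29+32 = 150
00 - R5 - V2 - K6 - E6 - C8 - 00: 26+17+26+29+25+7 = 130
00 - R5 - V2 - K6 - C8 - E6 - 00: 26+17+26+30+25+32 = 156
00 - R5 - C8 - E6 - V2 - K6 - 00: 26+21+25+23+26+35 = 156
00 - R5 - C8 - E6 - K6 - V2 - 00: 26+21+25+29+26+21 = 148
… (46 more)
00 - V2 - R5 - K6 - E6 - C8 - 00: 21+17+9+29+25+7 = 108  ← best
The minimum is 108.
One optimal route: 00 → V2 → R5 → K6 → E6 → C8 → 00 (or its reverse).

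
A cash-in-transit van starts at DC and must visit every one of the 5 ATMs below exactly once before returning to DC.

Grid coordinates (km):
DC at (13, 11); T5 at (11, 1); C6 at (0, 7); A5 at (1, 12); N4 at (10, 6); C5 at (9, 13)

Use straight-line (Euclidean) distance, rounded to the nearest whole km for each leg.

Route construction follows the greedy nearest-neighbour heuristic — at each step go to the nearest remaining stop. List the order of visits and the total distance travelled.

At DC the remaining stops are C5 4, N4 6, T5 10, A5 12, C6 14; go to C5.
At C5 the remaining stops are N4 7, A5 8, C6 11, T5 12; go to N4.
At N4 the remaining stops are T5 5, C6 10, A5 11; go to T5.
At T5 the remaining stops are C6 13, A5 15; go to C6.
At C6 the remaining stops are A5 5; go to A5.
Return A5→DC: 12.
Total = 4 + 7 + 5 + 13 + 5 + 12 = 46.

Total distance 46 km via the nearest-neighbour route DC → C5 → N4 → T5 → C6 → A5 → DC.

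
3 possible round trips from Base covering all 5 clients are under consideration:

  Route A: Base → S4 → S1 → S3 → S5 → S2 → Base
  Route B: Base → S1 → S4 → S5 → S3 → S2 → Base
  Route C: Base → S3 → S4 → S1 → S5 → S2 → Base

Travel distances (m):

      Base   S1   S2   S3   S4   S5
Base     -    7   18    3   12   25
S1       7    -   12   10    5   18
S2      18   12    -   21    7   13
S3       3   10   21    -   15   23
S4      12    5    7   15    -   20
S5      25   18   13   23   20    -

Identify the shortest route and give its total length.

Route A: 12 + 5 + 10 + 23 + 13 + 18 = 81
Route B: 7 + 5 + 20 + 23 + 21 + 18 = 94
Route C: 3 + 15 + 5 + 18 + 13 + 18 = 72

Shortest is Route C, total 72 m.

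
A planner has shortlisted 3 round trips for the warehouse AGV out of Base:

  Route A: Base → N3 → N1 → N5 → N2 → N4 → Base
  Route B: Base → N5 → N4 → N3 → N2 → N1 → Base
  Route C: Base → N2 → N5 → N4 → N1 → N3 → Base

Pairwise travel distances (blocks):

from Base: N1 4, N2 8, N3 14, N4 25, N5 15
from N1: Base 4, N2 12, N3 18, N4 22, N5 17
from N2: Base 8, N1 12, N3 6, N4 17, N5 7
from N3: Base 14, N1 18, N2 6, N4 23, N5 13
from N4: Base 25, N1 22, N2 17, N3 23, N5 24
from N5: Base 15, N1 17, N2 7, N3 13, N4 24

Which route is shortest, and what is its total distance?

84 blocks — Route B is the shortest.

Route A: 14 + 18 + 17 + 7 + 17 + 25 = 98
Route B: 15 + 24 + 23 + 6 + 12 + 4 = 84
Route C: 8 + 7 + 24 + 22 + 18 + 14 = 93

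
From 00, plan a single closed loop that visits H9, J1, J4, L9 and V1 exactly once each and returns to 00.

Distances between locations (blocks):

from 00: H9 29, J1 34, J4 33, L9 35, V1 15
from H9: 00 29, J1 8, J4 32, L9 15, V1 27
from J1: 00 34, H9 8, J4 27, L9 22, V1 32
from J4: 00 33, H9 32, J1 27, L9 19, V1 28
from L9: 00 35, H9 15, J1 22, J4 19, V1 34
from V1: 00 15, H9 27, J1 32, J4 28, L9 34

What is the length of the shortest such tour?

With 5 stops there are 5!/2 = 60 distinct round trips (a route and its reverse cost the same).
00 - H9 - J1 - J4 - L9 - V1 - 00: 29+8+27+19+34+15 = 132
00 - H9 - J1 - J4 - V1 - L9 - 00: 29+8+27+28+34+35 = 161
00 - H9 - J1 - L9 - J4 - V1 - 00: 29+8+22+19+28+15 = 121
00 - H9 - J1 - L9 - V1 - J4 - 00: 29+8+22+34+28+33 = 154
00 - H9 - J1 - V1 - J4 - L9 - 00: 29+8+32+28+19+35 = 151
00 - H9 - J1 - V1 - L9 - J4 - 00: 29+8+32+34+19+33 = 155
00 - H9 - J4 - J1 - L9 - V1 - 00: 29+32+27+22+34+15 = 159
00 - H9 - J4 - J1 - V1 - L9 - 00: 29+32+27+32+34+35 = 189
00 - H9 - J4 - L9 - J1 - V1 - 00: 29+32+19+22+32+15 = 149
00 - H9 - J4 - L9 - V1 - J1 - 00: 29+32+19+34+32+34 = 180
00 - H9 - J4 - V1 - J1 - L9 - 00: 29+32+28+32+22+35 = 178
00 - H9 - J4 - V1 - L9 - J1 - 00: 29+32+28+34+22+34 = 179
00 - H9 - L9 - J1 - J4 - V1 - 00: 29+15+22+27+28+15 = 136
00 - H9 - L9 - J1 - V1 - J4 - 00: 29+15+22+32+28+33 = 159
… (46 more)
00 - J1 - H9 - L9 - J4 - V1 - 00: 34+8+15+19+28+15 = 119  ← best
The minimum is 119.
One optimal route: 00 → J1 → H9 → L9 → J4 → V1 → 00 (or its reverse).

Shortest round trip = 119 blocks.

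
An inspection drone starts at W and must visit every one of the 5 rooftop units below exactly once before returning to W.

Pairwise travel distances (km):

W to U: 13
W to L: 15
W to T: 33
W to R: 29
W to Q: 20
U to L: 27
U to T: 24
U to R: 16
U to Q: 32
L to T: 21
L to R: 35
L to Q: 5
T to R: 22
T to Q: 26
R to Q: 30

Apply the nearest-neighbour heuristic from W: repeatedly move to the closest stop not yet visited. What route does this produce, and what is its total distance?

Nearest-neighbour total = 97 km; route W → U → R → T → L → Q → W.

W → [U:13 / L:15 / Q:20 / R:29 / T:33] → U (13)
U → [R:16 / T:24 / L:27 / Q:32] → R (16)
R → [T:22 / Q:30 / L:35] → T (22)
T → [L:21 / Q:26] → L (21)
L → [Q:5] → Q (5)
Return Q→W: 20.
Total = 13 + 16 + 22 + 21 + 5 + 20 = 97.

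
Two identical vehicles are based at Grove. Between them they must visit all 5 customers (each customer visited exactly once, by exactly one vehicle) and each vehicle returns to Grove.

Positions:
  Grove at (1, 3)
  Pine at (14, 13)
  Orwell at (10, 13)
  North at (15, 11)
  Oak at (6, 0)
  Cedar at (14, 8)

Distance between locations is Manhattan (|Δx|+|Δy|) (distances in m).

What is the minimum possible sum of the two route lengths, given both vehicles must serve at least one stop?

There are 2^4 − 1 = 15 ways to divide the 5 stops into two non-empty groups. For each, the best each vehicle can do is its own shortest tour through its group:
  {Pine} + {Orwell, North, Oak, Cedar}: 46 + 54 = 100
  {Orwell} + {Pine, North, Oak, Cedar}: 38 + 54 = 92
  {Pine, Orwell} + {North, Oak, Cedar}: 46 + 50 = 96
  {North} + {Pine, Orwell, Oak, Cedar}: 44 + 52 = 96
  {Pine, North} + {Orwell, Oak, Cedar}: 48 + 52 = 100
  {Orwell, North} + {Pine, Oak, Cedar}: 48 + 52 = 100
  … (15 splits in total)
  {Oak} + {Pine, Orwell, North, Cedar}: 16 + 48 = 64  ← best
Best: vehicle 1 Grove → Oak → Grove = 16; vehicle 2 Grove → Orwell → Pine → North → Cedar → Grove = 48; combined 64.

Minimum combined distance: 64 m.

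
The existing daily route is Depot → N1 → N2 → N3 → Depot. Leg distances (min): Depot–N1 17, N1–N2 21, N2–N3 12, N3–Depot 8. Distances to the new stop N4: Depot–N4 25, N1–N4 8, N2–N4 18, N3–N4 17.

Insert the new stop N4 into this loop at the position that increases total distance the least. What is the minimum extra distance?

+5 min — insert N4 between N1 and N2.

Insertion cost between consecutive stops i–j is d(i,N4) + d(N4,j) − d(i,j):
  between Depot and N1: 25 + 8 − 17 = 16
  between N1 and N2: 8 + 18 − 21 = 5
  between N2 and N3: 18 + 17 − 12 = 23
  between N3 and Depot: 17 + 25 − 8 = 34
Cheapest insertion is between N1 and N2, adding 5.
New total = 58 + 5 = 63.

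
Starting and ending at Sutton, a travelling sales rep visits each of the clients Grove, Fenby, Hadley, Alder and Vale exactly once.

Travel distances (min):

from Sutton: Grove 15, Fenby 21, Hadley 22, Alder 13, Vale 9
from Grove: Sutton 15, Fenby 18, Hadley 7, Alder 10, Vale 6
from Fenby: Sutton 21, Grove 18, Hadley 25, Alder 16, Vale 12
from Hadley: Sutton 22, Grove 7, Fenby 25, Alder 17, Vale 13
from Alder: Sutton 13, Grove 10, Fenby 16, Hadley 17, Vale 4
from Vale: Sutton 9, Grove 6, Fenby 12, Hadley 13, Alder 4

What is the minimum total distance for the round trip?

With 5 stops there are 5!/2 = 60 distinct round trips (a route and its reverse cost the same).
Sutton - Grove - Fenby - Hadley - Alder - Vale - Sutton: 15+18+25+17+4+9 = 88
Sutton - Grove - Fenby - Hadley - Vale - Alder - Sutton: 15+18+25+13+4+13 = 88
Sutton - Grove - Fenby - Alder - Hadley - Vale - Sutton: 15+18+16+17+13+9 = 88
Sutton - Grove - Fenby - Alder - Vale - Hadley - Sutton: 15+18+16+4+13+22 = 88
Sutton - Grove - Fenby - Vale - Hadley - Alder - Sutton: 15+18+12+13+17+13 = 88
Sutton - Grove - Fenby - Vale - Alder - Hadley - Sutton: 15+18+12+4+17+22 = 88
Sutton - Grove - Hadley - Fenby - Alder - Vale - Sutton: 15+7+25+16+4+9 = 76
Sutton - Grove - Hadley - Fenby - Vale - Alder - Sutton: 15+7+25+12+4+13 = 76
Sutton - Grove - Hadley - Alder - Fenby - Vale - Sutton: 15+7+17+16+12+9 = 76
Sutton - Grove - Hadley - Alder - Vale - Fenby - Sutton: 15+7+17+4+12+21 = 76
Sutton - Grove - Hadley - Vale - Fenby - Alder - Sutton: 15+7+13+12+16+13 = 76
Sutton - Grove - Hadley - Vale - Alder - Fenby - Sutton: 15+7+13+4+16+21 = 76
Sutton - Grove - Alder - Fenby - Hadley - Vale - Sutton: 15+10+16+25+13+9 = 88
Sutton - Grove - Alder - Fenby - Vale - Hadley - Sutton: 15+10+16+12+13+22 = 88
… (46 more)
The minimum is 76.
One optimal route: Sutton → Grove → Hadley → Fenby → Alder → Vale → Sutton (or its reverse).

76 min — the shortest possible round trip.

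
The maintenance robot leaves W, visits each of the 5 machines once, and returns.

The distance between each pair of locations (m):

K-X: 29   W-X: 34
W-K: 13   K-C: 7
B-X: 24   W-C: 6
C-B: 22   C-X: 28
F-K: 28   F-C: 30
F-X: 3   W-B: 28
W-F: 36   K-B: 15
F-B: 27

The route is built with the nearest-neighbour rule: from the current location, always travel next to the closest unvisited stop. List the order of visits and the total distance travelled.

Nearest-neighbour total = 91 m; route W → C → K → B → X → F → W.

W → [C:6 / K:13 / B:28 / X:34 / F:36] → C (6)
C → [K:7 / B:22 / X:28 / F:30] → K (7)
K → [B:15 / F:28 / X:29] → B (15)
B → [X:24 / F:27] → X (24)
X → [F:3] → F (3)
Return F→W: 36.
Total = 6 + 7 + 15 + 24 + 3 + 36 = 91.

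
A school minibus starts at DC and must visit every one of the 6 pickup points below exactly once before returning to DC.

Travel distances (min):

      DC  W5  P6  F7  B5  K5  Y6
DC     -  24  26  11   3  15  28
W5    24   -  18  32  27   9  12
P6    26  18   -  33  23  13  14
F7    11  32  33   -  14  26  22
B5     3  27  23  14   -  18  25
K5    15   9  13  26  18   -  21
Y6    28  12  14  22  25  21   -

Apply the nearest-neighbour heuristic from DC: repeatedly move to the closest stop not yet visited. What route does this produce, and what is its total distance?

Nearest-neighbour total = 99 min; route DC → B5 → F7 → Y6 → W5 → K5 → P6 → DC.

At DC the remaining stops are B5 3, F7 11, K5 15, W5 24, P6 26, Y6 28; go to B5.
At B5 the remaining stops are F7 14, K5 18, P6 23, Y6 25, W5 27; go to F7.
At F7 the remaining stops are Y6 22, K5 26, W5 32, P6 33; go to Y6.
At Y6 the remaining stops are W5 12, P6 14, K5 21; go to W5.
At W5 the remaining stops are K5 9, P6 18; go to K5.
At K5 the remaining stops are P6 13; go to P6.
Return P6→DC: 26.
Total = 3 + 14 + 22 + 12 + 9 + 13 + 26 = 99.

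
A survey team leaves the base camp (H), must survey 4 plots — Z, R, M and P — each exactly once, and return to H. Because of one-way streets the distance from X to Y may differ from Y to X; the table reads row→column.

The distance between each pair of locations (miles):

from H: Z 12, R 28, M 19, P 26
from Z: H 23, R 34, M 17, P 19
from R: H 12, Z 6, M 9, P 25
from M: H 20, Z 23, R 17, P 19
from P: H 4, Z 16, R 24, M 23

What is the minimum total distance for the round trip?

H-Z-R-M-P-H: 12+34+9+19+4 = 78
H-Z-R-P-M-H: 12+34+25+23+20 = 114
H-Z-M-R-P-H: 12+17+17+25+4 = 75
H-Z-M-P-R-H: 12+17+19+24+12 = 84
H-Z-P-R-M-H: 12+19+24+9+20 = 84
H-Z-P-M-R-H: 12+19+23+17+12 = 83
H-R-Z-M-P-H: 28+6+17+19+4 = 74
H-R-Z-P-M-H: 28+6+19+23+20 = 96
H-R-M-Z-P-H: 28+9+23+19+4 = 83
H-R-M-P-Z-H: 28+9+19+16+23 = 95
H-R-P-Z-M-H: 28+25+16+17+20 = 106
H-R-P-M-Z-H: 28+25+23+23+23 = 122
H-M-Z-R-P-H: 19+23+34+25+4 = 105
H-M-Z-P-R-H: 19+23+19+24+12 = 97
… (10 more)
H-M-R-Z-P-H: 19+17+6+19+4 = 65  ← best
The minimum is 65.
One optimal route: H → M → R → Z → P → H.

65 miles — the shortest possible round trip.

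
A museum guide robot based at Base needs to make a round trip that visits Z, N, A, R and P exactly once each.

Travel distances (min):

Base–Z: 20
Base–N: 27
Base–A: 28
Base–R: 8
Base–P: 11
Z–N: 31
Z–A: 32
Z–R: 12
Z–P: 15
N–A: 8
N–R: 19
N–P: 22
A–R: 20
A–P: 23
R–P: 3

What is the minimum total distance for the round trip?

With 5 stops there are 5!/2 = 60 distinct round trips (a route and its reverse cost the same).
Base → Z → N → A → R → P → Base: 20+31+8+20+3+11 = 93
Base → Z → N → A → P → R → Base: 20+31+8+23+3+8 = 93
Base → Z → N → R → A → P → Base: 20+31+19+20+23+11 = 124
Base → Z → N → R → P → A → Base: 20+31+19+3+23+28 = 124
Base → Z → N → P → A → R → Base: 20+31+22+23+20+8 = 124
Base → Z → N → P → R → A → Base: 20+31+22+3+20+28 = 124
Base → Z → A → N → R → P → Base: 20+32+8+19+3+11 = 93
Base → Z → A → N → P → R → Base: 20+32+8+22+3+8 = 93
Base → Z → A → R → N → P → Base: 20+32+20+19+22+11 = 124
Base → Z → A → R → P → N → Base: 20+32+20+3+22+27 = 124
Base → Z → A → P → N → R → Base: 20+32+23+22+19+8 = 124
Base → Z → A → P → R → N → Base: 20+32+23+3+19+27 = 124
Base → Z → R → N → A → P → Base: 20+12+19+8+23+11 = 93
Base → Z → R → N → P → A → Base: 20+12+19+22+23+28 = 124
… (46 more)
The minimum is 93.
One optimal route: Base → Z → N → A → R → P → Base (or its reverse).

93 min — the shortest possible round trip.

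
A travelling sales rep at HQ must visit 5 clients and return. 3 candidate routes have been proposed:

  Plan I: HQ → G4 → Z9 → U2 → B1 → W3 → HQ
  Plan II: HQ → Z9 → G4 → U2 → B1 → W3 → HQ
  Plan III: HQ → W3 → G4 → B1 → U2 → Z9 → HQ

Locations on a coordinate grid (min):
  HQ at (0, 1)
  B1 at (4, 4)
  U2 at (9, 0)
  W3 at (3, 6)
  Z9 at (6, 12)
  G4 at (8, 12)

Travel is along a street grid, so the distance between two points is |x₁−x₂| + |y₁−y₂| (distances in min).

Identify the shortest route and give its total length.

Shortest is Plan II, total 52 min.

Plan I: 19 + 2 + 15 + 9 + 3 + 8 = 56
Plan II: 17 + 2 + 13 + 9 + 3 + 8 = 52
Plan III: 8 + 11 + 12 + 9 + 15 + 17 = 72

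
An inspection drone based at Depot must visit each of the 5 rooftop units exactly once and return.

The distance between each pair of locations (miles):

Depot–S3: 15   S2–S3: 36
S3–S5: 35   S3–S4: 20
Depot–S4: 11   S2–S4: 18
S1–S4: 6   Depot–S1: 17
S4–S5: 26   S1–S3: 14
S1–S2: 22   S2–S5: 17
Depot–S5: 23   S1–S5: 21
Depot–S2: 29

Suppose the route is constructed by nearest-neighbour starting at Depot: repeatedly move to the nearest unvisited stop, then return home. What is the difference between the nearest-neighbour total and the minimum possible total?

The nearest-neighbour route is 19 miles longer than optimal.

From Depot: S4=11, S3=15, S1=17, S5=23, S2=29 → choose S4 (11).
From S4: S1=6, S2=18, S3=20, S5=26 → choose S1 (6).
From S1: S3=14, S5=21, S2=22 → choose S3 (14).
From S3: S5=35, S2=36 → choose S5 (35).
From S5: S2=17 → choose S2 (17).
NN route Depot → S4 → S1 → S3 → S5 → S2 → Depot costs 112.
Optimal: Depot → S3 → S1 → S4 → S2 → S5 → Depot costs 93 (by enumerating all 60 distinct tours).
Excess = 112 − 93 = 19.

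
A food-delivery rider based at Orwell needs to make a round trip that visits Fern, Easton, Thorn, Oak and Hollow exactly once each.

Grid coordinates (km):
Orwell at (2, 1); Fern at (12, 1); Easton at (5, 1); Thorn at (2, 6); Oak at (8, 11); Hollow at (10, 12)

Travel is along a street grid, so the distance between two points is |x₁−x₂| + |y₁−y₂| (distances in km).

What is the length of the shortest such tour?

Orwell→Fern→Easton→Thorn→Oak→Hollow→Orwell: 10+7+8+11+3+19 = 58
Orwell→Fern→Easton→Thorn→Hollow→Oak→Orwell: 10+7+8+14+3+16 = 58
Orwell→Fern→Easton→Oak→Thorn→Hollow→Orwell: 10+7+13+11+14+19 = 74
Orwell→Fern→Easton→Oak→Hollow→Thorn→Orwell: 10+7+13+3+14+5 = 52
Orwell→Fern→Easton→Hollow→Thorn→Oak→Orwell: 10+7+16+14+11+16 = 74
Orwell→Fern→Easton→Hollow→Oak→Thorn→Orwell: 10+7+16+3+11+5 = 52
Orwell→Fern→Thorn→Easton→Oak→Hollow→Orwell: 10+15+8+13+3+19 = 68
Orwell→Fern→Thorn→Easton→Hollow→Oak→Orwell: 10+15+8+16+3+16 = 68
Orwell→Fern→Thorn→Oak→Easton→Hollow→Orwell: 10+15+11+13+16+19 = 84
Orwell→Fern→Thorn→Oak→Hollow→Easton→Orwell: 10+15+11+3+16+3 = 58
Orwell→Fern→Thorn→Hollow→Easton→Oak→Orwell: 10+15+14+16+13+16 = 84
Orwell→Fern→Thorn→Hollow→Oak→Easton→Orwell: 10+15+14+3+13+3 = 58
Orwell→Fern→Oak→Easton→Thorn→Hollow→Orwell: 10+14+13+8+14+19 = 78
Orwell→Fern→Oak→Easton→Hollow→Thorn→Orwell: 10+14+13+16+14+5 = 72
… (46 more)
Orwell→Easton→Fern→Hollow→Oak→Thorn→Orwell: 3+7+13+3+11+5 = 42  ← best
The minimum is 42.
One optimal route: Orwell → Easton → Fern → Hollow → Oak → Thorn → Orwell (or its reverse).

42 km — the shortest possible round trip.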